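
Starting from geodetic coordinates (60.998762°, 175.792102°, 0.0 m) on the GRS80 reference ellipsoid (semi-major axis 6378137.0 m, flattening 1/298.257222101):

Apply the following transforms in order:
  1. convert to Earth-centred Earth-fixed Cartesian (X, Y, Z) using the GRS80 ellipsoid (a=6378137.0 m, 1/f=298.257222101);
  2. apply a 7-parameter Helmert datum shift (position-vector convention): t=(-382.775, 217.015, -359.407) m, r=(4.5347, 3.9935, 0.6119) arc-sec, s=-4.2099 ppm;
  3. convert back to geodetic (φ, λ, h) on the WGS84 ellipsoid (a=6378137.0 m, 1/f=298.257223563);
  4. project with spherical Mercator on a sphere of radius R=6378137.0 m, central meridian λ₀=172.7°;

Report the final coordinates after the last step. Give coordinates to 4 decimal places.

E=344077.0212 m, N=8624737.6641 m

start: φ=60.998762°, λ=175.792102°, h=0.000 m
→ ECEF (a=6378137.000, f=1/298.257222101): X=-3091893.6706, Y=227482.9864, Z=5555275.7272
→ Helmert 7p (PV): X=-3092156.5485, Y=227567.7400, Z=5554957.7962
→ geod (Bowring, a=6378137.000): φ=60.99527201°, λ=175.79089647°, h=-147.9311 m
→ merc (R=6378137.0, λ₀=172.7°): E=344077.0212, N=8624737.6641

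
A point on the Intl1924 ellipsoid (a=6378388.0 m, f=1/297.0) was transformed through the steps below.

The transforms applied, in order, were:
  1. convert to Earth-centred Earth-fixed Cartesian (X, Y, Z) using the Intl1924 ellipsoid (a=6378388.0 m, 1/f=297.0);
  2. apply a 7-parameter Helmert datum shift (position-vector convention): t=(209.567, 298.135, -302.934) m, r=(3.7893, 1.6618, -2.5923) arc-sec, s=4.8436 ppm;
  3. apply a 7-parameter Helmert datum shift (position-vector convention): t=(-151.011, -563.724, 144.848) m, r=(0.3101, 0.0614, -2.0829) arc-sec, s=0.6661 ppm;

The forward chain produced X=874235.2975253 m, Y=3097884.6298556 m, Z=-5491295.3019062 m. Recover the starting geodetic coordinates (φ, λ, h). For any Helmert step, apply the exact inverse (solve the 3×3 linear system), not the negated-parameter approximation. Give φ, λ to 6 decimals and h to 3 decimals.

φ=-59.788744°, λ=74.242996°, h=2744.548 m

start: X=874235.2975, Y=3097884.6299, Z=-5491295.3019 m
→ Helmert⁻¹: X=874356.0721, Y=3098446.8635, Z=-5491440.8900
→ Helmert⁻¹: X=874147.5757, Y=3098043.8302, Z=-5491161.2309
→ geod (Bowring, a=6378388.000): φ=-59.78874400°, λ=74.24299600°, h=2744.5480 m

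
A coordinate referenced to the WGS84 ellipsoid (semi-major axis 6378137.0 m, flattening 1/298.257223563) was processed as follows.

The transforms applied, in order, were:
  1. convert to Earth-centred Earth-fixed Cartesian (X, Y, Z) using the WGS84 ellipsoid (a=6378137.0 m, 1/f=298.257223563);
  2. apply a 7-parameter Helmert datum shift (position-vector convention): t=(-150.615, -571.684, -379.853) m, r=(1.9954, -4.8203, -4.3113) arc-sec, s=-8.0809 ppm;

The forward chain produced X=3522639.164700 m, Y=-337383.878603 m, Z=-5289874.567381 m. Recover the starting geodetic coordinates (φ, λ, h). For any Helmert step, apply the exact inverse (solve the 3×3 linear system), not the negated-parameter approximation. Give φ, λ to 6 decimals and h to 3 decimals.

start: X=3522639.1647, Y=-337383.8786, Z=-5289874.5674 m
→ Helmert⁻¹: X=3522701.6712, Y=-336792.4573, Z=-5289616.5242
→ geod (Bowring, a=6378137.000): φ=-56.39500100°, λ=-5.46123800°, h=847.6690 m

φ=-56.395001°, λ=-5.461238°, h=847.669 m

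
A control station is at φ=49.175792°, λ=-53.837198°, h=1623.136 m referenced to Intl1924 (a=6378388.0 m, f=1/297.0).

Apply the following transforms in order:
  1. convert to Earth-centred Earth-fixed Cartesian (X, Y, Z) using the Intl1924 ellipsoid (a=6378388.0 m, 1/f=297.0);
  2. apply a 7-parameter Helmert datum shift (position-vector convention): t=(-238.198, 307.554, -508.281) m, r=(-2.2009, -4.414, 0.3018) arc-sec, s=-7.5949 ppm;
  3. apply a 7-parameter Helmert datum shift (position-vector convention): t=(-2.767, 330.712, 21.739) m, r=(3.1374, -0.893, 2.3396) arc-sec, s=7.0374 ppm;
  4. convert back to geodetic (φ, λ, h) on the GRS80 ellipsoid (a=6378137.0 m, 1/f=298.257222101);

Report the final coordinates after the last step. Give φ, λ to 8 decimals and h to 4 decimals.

start: φ=49.175792°, λ=-53.837198°, h=1623.136 m
→ ECEF (a=6378388.000, f=1/297.0): X=2465904.0566, Y=-3373824.3408, Z=4804681.6336
→ Helmert 7p (PV): X=2465549.2489, Y=-3373436.2881, Z=4804225.6300
→ Helmert 7p (PV): X=2465581.2976, Y=-3373174.4255, Z=4804240.5405
→ geod (Bowring, a=6378137.000): φ=49.17725175°, λ=-53.83551232°, h=1020.5829 m

φ=49.17725175°, λ=-53.83551232°, h=1020.5829 m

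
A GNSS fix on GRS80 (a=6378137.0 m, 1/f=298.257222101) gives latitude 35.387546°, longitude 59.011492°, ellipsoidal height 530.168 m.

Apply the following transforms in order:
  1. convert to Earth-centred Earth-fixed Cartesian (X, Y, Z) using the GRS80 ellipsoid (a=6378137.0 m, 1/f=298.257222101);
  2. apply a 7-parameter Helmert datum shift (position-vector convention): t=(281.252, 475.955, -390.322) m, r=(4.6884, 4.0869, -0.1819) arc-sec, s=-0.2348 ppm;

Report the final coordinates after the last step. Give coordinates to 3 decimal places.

X=2680790.968 m, Y=4463407.162 m, Z=3672967.631 m

start: φ=35.387546°, λ=59.011492°, h=530.168 m
→ ECEF (a=6378137.000, f=1/298.257222101): X=2680433.6276, Y=4463018.1132, Z=3673310.4810
→ Helmert 7p (PV): X=2680790.9684, Y=4463407.1621, Z=3672967.6312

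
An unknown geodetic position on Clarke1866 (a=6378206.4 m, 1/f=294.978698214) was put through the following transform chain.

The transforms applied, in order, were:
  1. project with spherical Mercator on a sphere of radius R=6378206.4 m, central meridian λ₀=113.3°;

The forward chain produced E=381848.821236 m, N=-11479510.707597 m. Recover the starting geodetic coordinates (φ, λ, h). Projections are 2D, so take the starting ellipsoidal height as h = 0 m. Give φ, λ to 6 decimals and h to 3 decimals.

start: E=381848.8212, N=-11479510.7076 m
→ merc⁻¹: φ=-71.22424400°, λ=116.73016900°

φ=-71.224244°, λ=116.730169°, h=0.000 m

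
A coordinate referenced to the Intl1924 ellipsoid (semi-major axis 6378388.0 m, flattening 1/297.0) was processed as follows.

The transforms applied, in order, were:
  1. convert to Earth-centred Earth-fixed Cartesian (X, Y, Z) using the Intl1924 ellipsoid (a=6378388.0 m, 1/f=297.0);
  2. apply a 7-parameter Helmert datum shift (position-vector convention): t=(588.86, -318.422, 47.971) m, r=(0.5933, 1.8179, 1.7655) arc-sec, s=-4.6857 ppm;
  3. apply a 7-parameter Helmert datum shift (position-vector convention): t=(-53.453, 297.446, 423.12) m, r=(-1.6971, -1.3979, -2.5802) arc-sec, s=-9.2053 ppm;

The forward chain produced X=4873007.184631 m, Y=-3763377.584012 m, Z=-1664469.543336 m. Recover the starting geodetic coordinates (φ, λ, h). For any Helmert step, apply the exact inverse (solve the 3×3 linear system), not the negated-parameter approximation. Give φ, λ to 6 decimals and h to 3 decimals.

start: X=4873007.1846, Y=-3763377.5840, Z=-1664469.5433 m
→ Helmert⁻¹: X=4873141.2921, Y=-3763635.0182, Z=-1664971.9820
→ Helmert⁻¹: X=4872557.7254, Y=-3763380.7252, Z=-1664973.9858
→ geod (Bowring, a=6378388.000): φ=-15.23037200°, λ=-37.68115100°, h=934.1570 m

φ=-15.230372°, λ=-37.681151°, h=934.157 m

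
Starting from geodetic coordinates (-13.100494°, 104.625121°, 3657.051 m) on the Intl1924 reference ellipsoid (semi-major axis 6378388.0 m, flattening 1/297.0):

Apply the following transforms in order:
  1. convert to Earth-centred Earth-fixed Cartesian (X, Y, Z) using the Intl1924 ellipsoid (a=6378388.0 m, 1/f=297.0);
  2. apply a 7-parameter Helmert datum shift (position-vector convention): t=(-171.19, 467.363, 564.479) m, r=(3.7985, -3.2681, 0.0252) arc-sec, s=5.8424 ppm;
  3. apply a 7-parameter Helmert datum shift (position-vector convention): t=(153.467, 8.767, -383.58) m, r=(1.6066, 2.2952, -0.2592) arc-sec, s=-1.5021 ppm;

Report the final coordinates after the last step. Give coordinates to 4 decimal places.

start: φ=-13.100494°, λ=104.625121°, h=3657.051 m
→ ECEF (a=6378388.000, f=1/297.0): X=-1569757.6629, Y=6015578.7309, Z=-1437081.3701
→ Helmert 7p (PV): X=-1569915.9894, Y=6016107.5124, Z=-1436439.3774
→ Helmert 7p (PV): X=-1569768.5881, Y=6016120.4039, Z=-1436756.4711

X=-1569768.5881 m, Y=6016120.4039 m, Z=-1436756.4711 m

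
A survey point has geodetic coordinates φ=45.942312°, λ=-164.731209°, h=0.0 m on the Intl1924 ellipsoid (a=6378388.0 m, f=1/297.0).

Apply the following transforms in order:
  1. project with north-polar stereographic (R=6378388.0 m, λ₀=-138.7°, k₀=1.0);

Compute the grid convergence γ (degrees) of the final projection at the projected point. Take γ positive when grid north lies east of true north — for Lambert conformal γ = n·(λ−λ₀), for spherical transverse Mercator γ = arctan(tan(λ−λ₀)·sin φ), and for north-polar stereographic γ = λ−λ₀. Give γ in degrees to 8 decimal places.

start: φ=45.942312°, λ=-164.731209°, h=0.000 m
→ into stereo (λ₀=-138.7°): φ=45.94231200°, λ−λ₀=-26.03120900°
convergence γ = -26.03120900°

-26.03120900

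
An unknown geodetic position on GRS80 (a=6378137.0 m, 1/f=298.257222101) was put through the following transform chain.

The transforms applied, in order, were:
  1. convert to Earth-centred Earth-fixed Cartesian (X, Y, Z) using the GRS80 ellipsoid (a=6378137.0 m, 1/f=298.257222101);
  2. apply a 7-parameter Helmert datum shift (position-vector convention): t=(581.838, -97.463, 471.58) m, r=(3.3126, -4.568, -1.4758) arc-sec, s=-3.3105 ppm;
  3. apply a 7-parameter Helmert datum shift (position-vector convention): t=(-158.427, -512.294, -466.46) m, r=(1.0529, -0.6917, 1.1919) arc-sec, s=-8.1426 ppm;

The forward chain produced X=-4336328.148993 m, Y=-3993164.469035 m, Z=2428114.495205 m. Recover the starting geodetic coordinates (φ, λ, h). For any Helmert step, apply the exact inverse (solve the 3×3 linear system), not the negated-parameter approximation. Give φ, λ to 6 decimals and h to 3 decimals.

start: X=-4336328.1490, Y=-3993164.4690, Z=2428114.4952 m
→ Helmert⁻¹: X=-4336219.9571, Y=-3992647.2318, Z=2428635.6525
→ Helmert⁻¹: X=-4336733.8074, Y=-3992555.0162, Z=2428332.2737
→ geod (Bowring, a=6378137.000): φ=22.52507700°, λ=-137.36620200°, h=287.0180 m

φ=22.525077°, λ=-137.366202°, h=287.018 m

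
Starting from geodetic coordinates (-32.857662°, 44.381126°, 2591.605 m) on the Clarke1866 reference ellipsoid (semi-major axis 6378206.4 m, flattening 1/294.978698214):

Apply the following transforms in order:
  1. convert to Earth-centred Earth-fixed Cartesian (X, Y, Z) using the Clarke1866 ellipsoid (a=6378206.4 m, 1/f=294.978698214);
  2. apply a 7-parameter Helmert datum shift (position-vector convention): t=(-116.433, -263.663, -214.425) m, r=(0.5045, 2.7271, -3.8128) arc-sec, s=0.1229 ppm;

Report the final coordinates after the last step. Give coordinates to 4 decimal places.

X=3834540.2588 m, Y=3752350.0402 m, Z=-3442189.2266 m

start: φ=-32.857662°, λ=44.381126°, h=2591.605 m
→ ECEF (a=6378206.400, f=1/294.978698214): X=3834632.3594, Y=3752675.7065, Z=-3441932.8582
→ Helmert 7p (PV): X=3834540.2588, Y=3752350.0402, Z=-3442189.2266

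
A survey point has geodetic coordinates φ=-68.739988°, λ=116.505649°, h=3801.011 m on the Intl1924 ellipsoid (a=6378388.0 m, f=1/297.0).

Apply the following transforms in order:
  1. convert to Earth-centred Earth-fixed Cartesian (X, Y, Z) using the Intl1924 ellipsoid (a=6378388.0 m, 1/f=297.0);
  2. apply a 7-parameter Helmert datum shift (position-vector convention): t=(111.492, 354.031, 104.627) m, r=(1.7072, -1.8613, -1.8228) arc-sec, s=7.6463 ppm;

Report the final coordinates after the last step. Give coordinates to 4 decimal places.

X=-1035640.7455 m, Y=2077441.0307 m, Z=-5925130.2493 m

start: φ=-68.739988°, λ=116.505649°, h=3801.011 m
→ ECEF (a=6378388.000, f=1/297.0): X=-1035816.1409, Y=2077012.9228, Z=-5925197.4144
→ Helmert 7p (PV): X=-1035640.7455, Y=2077441.0307, Z=-5925130.2493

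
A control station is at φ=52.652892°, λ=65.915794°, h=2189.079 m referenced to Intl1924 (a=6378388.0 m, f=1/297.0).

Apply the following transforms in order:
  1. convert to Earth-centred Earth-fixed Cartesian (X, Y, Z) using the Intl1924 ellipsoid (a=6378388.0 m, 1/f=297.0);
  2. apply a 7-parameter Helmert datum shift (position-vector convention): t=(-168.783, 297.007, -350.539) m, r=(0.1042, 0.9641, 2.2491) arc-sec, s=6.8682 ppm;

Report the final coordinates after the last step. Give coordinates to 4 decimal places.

start: φ=52.652892°, λ=65.915794°, h=2189.079 m
→ ECEF (a=6378388.000, f=1/297.0): X=1582926.9453, Y=3541296.1399, Z=5049044.2065
→ Helmert 7p (PV): X=1582754.0197, Y=3541632.1788, Z=5048722.7356

X=1582754.0197 m, Y=3541632.1788 m, Z=5048722.7356 m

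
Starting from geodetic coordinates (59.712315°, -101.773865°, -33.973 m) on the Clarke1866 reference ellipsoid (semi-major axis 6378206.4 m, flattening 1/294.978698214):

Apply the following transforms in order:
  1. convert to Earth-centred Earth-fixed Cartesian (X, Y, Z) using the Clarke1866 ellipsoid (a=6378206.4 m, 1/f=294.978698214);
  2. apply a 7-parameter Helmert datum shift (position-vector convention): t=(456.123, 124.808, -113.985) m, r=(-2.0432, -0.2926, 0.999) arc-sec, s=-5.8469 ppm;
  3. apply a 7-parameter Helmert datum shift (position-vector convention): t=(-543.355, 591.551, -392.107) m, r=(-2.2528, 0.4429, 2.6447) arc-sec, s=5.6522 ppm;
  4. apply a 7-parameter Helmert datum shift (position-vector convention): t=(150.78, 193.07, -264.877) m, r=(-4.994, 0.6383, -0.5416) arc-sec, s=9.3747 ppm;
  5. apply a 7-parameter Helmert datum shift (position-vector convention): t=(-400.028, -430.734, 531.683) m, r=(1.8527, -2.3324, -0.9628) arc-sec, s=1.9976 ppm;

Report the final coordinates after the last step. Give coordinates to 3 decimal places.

start: φ=59.712315°, λ=-101.773865°, h=-33.973 m
→ ECEF (a=6378206.400, f=1/294.978698214): X=-658045.2159, Y=-3157078.1985, Z=5484154.9019
→ Helmert 7p (PV): X=-657577.7344, Y=-3156883.7944, Z=5484039.1910
→ Helmert 7p (PV): X=-658072.5532, Y=-3156258.6217, Z=5483713.9722
→ Helmert 7p (PV): X=-657919.2601, Y=-3155960.6421, Z=5483578.9586
→ Helmert 7p (PV): X=-658397.3411, Y=-3156443.8638, Z=5484085.8086

X=-658397.341 m, Y=-3156443.864 m, Z=5484085.809 m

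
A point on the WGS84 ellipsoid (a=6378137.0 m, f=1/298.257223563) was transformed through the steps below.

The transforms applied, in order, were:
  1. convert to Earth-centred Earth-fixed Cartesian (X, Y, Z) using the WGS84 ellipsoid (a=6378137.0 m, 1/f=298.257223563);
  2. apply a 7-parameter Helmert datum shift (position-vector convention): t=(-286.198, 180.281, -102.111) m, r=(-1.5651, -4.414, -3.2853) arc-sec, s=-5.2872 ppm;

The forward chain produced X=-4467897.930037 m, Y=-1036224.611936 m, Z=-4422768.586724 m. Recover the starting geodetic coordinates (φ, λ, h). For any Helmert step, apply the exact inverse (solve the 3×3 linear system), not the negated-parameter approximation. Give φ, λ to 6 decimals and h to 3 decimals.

start: X=-4467897.9300, Y=-1036224.6119, Z=-4422768.5867 m
→ Helmert⁻¹: X=-4467713.4875, Y=-1036447.9746, Z=-4422602.1161
→ geod (Bowring, a=6378137.000): φ=-44.15085600°, λ=-166.93919800°, h=3543.3930 m

φ=-44.150856°, λ=-166.939198°, h=3543.393 m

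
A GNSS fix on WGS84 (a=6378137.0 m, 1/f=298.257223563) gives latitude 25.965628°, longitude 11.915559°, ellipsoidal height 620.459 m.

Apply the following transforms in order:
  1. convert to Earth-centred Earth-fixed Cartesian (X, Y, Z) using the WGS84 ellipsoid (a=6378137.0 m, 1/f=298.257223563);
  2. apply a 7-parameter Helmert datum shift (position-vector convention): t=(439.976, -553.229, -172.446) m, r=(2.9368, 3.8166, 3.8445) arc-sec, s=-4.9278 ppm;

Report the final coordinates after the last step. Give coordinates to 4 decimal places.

start: φ=25.965628°, λ=11.915559°, h=620.459 m
→ ECEF (a=6378137.000, f=1/298.257223563): X=5614899.8475, Y=1184837.5465, Z=2775910.4986
→ Helmert 7p (PV): X=5615341.4343, Y=1184343.6093, Z=2775637.3489

X=5615341.4343 m, Y=1184343.6093 m, Z=2775637.3489 m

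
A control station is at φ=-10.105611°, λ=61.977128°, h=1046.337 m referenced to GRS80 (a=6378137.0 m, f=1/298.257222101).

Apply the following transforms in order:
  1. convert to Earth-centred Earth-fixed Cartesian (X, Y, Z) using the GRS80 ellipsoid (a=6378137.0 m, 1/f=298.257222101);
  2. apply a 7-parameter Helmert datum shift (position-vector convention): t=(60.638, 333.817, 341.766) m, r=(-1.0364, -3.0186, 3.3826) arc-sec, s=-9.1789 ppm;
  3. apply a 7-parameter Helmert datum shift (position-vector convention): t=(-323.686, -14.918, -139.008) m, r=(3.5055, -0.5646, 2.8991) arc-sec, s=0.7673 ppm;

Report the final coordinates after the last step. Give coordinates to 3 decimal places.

X=2950463.116 m, Y=5544871.537 m, Z=-1111604.482 m

start: φ=-10.105611°, λ=61.977128°, h=1046.337 m
→ ECEF (a=6378137.000, f=1/298.257222101): X=2950900.5299, Y=5544496.1043, Z=-1111934.2318
→ Helmert 7p (PV): X=2950859.4294, Y=5544821.8343, Z=-1111566.9334
→ Helmert 7p (PV): X=2950463.1164, Y=5544871.5371, Z=-1111604.4819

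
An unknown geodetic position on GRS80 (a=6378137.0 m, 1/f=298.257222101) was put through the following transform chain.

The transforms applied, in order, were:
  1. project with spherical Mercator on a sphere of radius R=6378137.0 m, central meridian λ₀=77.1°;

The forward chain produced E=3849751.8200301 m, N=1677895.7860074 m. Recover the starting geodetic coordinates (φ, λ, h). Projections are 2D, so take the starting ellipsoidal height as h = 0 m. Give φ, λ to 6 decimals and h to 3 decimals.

start: E=3849751.8200, N=1677895.7860 m
→ merc⁻¹: φ=14.90188900°, λ=111.68290900°

φ=14.901889°, λ=111.682909°, h=0.000 m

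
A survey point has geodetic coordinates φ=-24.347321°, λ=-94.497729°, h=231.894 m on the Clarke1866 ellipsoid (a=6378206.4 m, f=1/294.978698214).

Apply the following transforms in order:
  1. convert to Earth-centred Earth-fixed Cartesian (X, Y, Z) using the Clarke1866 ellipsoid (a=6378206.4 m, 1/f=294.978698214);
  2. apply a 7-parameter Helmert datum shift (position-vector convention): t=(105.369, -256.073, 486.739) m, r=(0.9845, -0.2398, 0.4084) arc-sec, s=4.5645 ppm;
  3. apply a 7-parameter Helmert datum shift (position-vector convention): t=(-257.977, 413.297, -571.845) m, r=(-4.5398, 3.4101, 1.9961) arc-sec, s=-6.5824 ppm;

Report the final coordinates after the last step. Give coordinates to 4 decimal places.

X=-456095.3326 m, Y=-5796480.4733 m, Z=-2613297.4817 m

start: φ=-24.347321°, λ=-94.497729°, h=231.894 m
→ ECEF (a=6378206.400, f=1/294.978698214): X=-455971.0599, Y=-5796599.0473, Z=-2613324.5711
→ Helmert 7p (PV): X=-455853.2568, Y=-5796870.0082, Z=-2612877.9579
→ Helmert 7p (PV): X=-456095.3326, Y=-5796480.4733, Z=-2613297.4817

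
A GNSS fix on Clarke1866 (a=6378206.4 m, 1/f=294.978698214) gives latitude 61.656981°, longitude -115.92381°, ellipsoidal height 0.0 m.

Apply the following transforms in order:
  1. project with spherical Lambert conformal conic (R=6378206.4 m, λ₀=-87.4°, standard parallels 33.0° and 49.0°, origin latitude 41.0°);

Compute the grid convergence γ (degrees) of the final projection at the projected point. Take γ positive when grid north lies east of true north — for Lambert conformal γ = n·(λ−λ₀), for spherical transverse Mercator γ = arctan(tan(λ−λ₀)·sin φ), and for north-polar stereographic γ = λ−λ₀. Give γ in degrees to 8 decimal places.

-18.77481077

start: φ=61.656981°, λ=-115.923810°, h=0.000 m
→ into lcc (λ₀=-87.4°): φ=61.65698100°, λ−λ₀=-28.52381000°
convergence γ = -18.77481077°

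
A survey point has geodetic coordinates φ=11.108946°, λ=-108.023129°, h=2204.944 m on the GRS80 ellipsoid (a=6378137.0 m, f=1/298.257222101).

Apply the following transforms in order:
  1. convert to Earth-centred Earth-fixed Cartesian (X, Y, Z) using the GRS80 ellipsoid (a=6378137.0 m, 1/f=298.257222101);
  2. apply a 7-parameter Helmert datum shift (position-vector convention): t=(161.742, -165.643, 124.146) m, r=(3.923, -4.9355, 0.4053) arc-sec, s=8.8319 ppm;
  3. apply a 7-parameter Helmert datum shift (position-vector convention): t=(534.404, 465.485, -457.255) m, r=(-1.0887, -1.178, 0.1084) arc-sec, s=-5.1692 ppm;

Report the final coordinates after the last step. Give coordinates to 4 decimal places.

start: φ=11.108946°, λ=-108.023129°, h=2204.944 m
→ ECEF (a=6378137.000, f=1/298.257222101): X=-1937334.9280, Y=-5954324.1588, Z=1221258.4638
→ Helmert 7p (PV): X=-1937207.8188, Y=-5954569.4242, Z=1221233.7912
→ Helmert 7p (PV): X=-1936667.2463, Y=-5954067.7311, Z=1220790.5889

X=-1936667.2463 m, Y=-5954067.7311 m, Z=1220790.5889 m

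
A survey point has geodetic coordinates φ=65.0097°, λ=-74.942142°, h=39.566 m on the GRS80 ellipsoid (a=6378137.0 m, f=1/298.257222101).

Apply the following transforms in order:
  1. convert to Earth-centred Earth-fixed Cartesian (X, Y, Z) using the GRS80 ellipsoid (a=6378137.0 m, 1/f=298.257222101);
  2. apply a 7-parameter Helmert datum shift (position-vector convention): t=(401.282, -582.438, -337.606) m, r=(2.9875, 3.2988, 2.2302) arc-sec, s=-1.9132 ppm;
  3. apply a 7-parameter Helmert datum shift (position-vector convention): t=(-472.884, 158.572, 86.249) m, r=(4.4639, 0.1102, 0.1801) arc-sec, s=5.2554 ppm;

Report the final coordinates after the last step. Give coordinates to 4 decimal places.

start: φ=65.009700°, λ=-74.942142°, h=39.566 m
→ ECEF (a=6378137.000, f=1/298.257222101): X=701963.0365, Y=-2609219.5702, Z=5758202.6730
→ Helmert 7p (PV): X=702483.2781, Y=-2609872.8269, Z=5757805.0326
→ Helmert 7p (PV): X=702019.4410, Y=-2609851.9662, Z=5757864.6837

X=702019.4410 m, Y=-2609851.9662 m, Z=5757864.6837 m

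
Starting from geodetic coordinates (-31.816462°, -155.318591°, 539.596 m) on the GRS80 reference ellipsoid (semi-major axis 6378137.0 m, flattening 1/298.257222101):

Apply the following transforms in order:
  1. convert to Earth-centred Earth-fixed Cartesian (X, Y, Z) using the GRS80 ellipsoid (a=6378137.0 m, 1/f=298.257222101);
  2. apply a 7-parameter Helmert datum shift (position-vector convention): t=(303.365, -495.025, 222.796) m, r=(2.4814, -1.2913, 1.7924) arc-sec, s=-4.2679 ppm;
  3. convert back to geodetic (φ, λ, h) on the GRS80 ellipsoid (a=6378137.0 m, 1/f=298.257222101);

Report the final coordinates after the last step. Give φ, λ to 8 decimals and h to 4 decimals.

φ=-31.81569868°, λ=-155.31229850°, h=336.5903 m

start: φ=-31.816462°, λ=-155.318591°, h=539.596 m
→ ECEF (a=6378137.000, f=1/298.257222101): X=-4929640.9551, Y=-2265443.8678, Z=-3343439.4880
→ Helmert 7p (PV): X=-4929275.9335, Y=-2265931.8396, Z=-3343260.5375
→ geod (Bowring, a=6378137.000): φ=-31.81569868°, λ=-155.31229850°, h=336.5903 m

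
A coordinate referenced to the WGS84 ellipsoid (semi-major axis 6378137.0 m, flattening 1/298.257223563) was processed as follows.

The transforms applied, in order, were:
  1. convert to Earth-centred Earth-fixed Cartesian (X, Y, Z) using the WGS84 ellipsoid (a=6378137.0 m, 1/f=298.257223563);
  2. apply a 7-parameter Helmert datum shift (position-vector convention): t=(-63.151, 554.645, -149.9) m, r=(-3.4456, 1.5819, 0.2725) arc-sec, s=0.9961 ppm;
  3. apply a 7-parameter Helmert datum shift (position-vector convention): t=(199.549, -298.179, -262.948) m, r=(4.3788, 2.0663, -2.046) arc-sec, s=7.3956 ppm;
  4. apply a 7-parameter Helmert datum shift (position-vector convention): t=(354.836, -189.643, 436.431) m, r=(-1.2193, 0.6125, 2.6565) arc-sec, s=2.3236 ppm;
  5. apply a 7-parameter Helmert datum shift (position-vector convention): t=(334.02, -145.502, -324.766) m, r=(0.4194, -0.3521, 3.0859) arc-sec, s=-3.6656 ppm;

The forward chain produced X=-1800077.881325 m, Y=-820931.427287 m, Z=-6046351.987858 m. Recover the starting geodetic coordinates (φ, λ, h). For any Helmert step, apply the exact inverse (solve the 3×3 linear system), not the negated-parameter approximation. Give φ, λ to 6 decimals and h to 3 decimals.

start: X=-1800077.8813, Y=-820931.4273, Z=-6046351.9879 m
→ Helmert⁻¹: X=-1800441.1012, Y=-820774.2913, Z=-6046044.6420
→ Helmert⁻¹: X=-1800784.3656, Y=-820523.8064, Z=-6046477.2212
→ Helmert⁻¹: X=-1800901.8891, Y=-820365.7793, Z=-6046170.1835
→ Helmert⁻¹: X=-1800791.6600, Y=-820816.2300, Z=-6046041.7833
→ geod (Bowring, a=6378137.000): φ=-71.98871100°, λ=-155.49609600°, h=2886.3400 m

φ=-71.988711°, λ=-155.496096°, h=2886.340 m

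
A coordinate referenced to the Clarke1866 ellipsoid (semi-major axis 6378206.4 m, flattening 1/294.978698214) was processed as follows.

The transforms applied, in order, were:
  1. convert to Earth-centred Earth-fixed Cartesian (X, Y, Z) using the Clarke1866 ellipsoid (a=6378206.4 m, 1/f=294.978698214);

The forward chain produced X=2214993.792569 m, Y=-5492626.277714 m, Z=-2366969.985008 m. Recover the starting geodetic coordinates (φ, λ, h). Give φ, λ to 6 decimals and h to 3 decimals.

φ=-21.919096°, λ=-68.037416°, h=2691.012 m

start: X=2214993.7926, Y=-5492626.2777, Z=-2366969.9850 m
→ geod (Bowring, a=6378206.400): φ=-21.91909600°, λ=-68.03741600°, h=2691.0120 m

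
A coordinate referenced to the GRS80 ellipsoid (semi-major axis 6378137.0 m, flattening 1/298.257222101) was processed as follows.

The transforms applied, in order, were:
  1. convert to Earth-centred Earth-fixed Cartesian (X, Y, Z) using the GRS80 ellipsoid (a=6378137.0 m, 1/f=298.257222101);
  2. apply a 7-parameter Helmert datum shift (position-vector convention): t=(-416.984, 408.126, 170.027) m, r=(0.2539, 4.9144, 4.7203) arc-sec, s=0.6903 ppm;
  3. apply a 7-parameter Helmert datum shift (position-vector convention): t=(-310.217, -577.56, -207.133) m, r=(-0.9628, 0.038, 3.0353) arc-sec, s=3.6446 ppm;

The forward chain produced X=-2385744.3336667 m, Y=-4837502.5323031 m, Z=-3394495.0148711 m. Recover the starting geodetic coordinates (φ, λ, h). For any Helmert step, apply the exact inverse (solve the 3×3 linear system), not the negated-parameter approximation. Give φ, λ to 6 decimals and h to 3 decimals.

start: X=-2385744.3337, Y=-4837502.5323, Z=-3394495.0149 m
→ Helmert⁻¹: X=-2385495.9744, Y=-4836856.3960, Z=-3394298.5280
→ Helmert⁻¹: X=-2385107.1652, Y=-4837210.7789, Z=-3394517.0843
→ geod (Bowring, a=6378137.000): φ=-32.35999600°, λ=-116.24674900°, h=557.3200 m

φ=-32.359996°, λ=-116.246749°, h=557.320 m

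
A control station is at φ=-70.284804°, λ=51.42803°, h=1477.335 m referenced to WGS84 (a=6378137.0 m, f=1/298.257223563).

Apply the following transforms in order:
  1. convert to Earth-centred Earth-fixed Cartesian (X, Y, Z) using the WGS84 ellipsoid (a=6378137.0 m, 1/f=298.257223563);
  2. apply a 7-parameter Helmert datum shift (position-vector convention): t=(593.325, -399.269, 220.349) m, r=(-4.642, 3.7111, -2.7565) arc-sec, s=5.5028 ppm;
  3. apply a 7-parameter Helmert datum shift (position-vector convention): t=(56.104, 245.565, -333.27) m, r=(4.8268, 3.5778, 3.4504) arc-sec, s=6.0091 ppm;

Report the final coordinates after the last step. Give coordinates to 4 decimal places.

X=1346292.3902 m, Y=1687478.6040 m, Z=-5983451.6441 m

start: φ=-70.284804°, λ=51.428030°, h=1477.335 m
→ ECEF (a=6378137.000, f=1/298.257223563): X=1345844.5648, Y=1687602.9898, Z=-5983223.7768
→ Helmert 7p (PV): X=1346360.1985, Y=1687060.3680, Z=-5983098.5465
→ Helmert 7p (PV): X=1346292.3902, Y=1687478.6040, Z=-5983451.6441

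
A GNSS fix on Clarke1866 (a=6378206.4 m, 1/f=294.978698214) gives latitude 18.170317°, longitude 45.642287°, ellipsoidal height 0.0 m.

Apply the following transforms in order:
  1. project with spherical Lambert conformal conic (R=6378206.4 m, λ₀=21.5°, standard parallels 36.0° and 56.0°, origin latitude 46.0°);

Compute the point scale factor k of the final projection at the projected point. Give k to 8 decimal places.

1.09802510

start: φ=18.170317°, λ=45.642287°, h=0.000 m
→ into lcc (λ₀=21.5°): φ=18.17031700°, λ−λ₀=24.14228700°
scale k = 1.09802510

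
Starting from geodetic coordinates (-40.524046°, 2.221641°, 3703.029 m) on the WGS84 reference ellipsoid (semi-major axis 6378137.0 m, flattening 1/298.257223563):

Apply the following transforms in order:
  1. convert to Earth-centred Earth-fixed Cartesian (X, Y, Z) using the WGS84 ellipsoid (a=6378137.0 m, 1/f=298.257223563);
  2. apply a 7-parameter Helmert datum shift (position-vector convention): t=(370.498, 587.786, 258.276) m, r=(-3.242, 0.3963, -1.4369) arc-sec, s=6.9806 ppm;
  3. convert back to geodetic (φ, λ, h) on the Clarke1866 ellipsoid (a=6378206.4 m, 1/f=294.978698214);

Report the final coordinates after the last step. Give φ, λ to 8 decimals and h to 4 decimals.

start: φ=-40.524046°, λ=2.221641°, h=3703.029 m
→ ECEF (a=6378137.000, f=1/298.257223563): X=4854263.8451, Y=188318.2272, Z=-4124796.0493
→ Helmert 7p (PV): X=4854661.6155, Y=188808.6787, Z=-4124578.8535
→ geod (Bowring, a=6378206.400): φ=-40.52223845°, λ=2.22723885°, h=3909.3572 m

φ=-40.52223845°, λ=2.22723885°, h=3909.3572 m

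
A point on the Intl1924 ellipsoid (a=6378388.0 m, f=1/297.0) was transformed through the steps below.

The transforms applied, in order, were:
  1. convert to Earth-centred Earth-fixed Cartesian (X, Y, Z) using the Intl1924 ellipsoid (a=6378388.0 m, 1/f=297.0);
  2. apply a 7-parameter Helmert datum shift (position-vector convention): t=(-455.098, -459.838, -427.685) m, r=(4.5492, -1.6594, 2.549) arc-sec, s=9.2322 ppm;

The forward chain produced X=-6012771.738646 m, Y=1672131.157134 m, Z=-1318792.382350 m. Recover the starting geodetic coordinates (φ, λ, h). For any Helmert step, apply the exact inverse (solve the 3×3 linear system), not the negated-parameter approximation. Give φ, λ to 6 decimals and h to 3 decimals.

φ=-12.006910°, λ=164.453322°, h=844.554 m

start: X=-6012771.7386, Y=1672131.1571, Z=-1318792.3823 m
→ Helmert⁻¹: X=-6012251.0702, Y=1672620.7762, Z=-1318341.0474
→ geod (Bowring, a=6378388.000): φ=-12.00691000°, λ=164.45332200°, h=844.5540 m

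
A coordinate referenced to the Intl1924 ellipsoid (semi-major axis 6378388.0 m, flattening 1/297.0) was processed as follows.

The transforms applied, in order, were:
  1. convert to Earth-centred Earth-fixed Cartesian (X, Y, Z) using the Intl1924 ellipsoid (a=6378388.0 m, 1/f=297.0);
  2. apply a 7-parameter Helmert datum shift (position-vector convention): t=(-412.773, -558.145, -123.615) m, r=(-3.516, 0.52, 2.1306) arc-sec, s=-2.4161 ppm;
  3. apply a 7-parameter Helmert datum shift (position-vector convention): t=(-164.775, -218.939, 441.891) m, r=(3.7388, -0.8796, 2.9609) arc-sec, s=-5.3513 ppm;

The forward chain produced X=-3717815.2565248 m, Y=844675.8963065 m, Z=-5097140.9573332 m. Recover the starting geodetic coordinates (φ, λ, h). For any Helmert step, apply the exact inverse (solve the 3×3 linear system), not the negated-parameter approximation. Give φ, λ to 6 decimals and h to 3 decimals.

start: X=-3717815.2565, Y=844675.8963, Z=-5097140.9573 m
→ Helmert⁻¹: X=-3717679.9864, Y=844860.3230, Z=-5097609.5875
→ Helmert⁻¹: X=-3717254.6098, Y=845545.7999, Z=-5097493.2467
→ geod (Bowring, a=6378388.000): φ=-53.39384200°, λ=167.18525200°, h=735.2660 m

φ=-53.393842°, λ=167.185252°, h=735.266 m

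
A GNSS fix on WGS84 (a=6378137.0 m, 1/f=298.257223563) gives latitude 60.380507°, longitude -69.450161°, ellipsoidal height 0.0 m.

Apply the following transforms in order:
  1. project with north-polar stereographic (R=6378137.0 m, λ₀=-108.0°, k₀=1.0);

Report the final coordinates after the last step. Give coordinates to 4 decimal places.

start: φ=60.380507°, λ=-69.450161°, h=0.000 m
→ stereo (R=6378137.0, λ₀=-108.0°): E=2101834.4159, N=-2637655.2861

E=2101834.4159 m, N=-2637655.2861 m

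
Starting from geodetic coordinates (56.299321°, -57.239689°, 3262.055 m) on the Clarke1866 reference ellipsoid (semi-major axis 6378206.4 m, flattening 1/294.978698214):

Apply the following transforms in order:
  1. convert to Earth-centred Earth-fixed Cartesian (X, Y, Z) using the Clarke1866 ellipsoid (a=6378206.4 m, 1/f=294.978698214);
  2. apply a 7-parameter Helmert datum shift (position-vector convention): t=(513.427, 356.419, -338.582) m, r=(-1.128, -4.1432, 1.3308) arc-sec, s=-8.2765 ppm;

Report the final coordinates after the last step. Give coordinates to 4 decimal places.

X=1920922.4905 m, Y=-2984167.0489 m, Z=5285191.9098 m

start: φ=56.299321°, λ=-57.239689°, h=3262.055 m
→ ECEF (a=6378206.400, f=1/294.978698214): X=1920511.8708, Y=-2984589.4653, Z=5285519.3391
→ Helmert 7p (PV): X=1920922.4905, Y=-2984167.0489, Z=5285191.9098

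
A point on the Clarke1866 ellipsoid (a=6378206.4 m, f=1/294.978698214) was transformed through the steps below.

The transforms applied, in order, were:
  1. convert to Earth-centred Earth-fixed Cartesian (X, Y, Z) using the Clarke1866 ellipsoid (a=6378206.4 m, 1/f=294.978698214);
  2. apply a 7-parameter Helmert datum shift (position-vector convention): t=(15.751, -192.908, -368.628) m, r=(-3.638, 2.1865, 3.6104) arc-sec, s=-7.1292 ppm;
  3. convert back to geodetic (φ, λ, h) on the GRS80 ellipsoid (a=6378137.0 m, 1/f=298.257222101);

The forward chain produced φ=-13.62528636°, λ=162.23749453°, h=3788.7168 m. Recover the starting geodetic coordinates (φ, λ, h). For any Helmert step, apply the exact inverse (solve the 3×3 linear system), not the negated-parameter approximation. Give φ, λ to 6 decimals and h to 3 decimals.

start: φ=-13.625286°, λ=162.237495°, h=3788.717 m
→ ECEF (a=6378137.000, f=1/298.257222101): X=-5907747.4889, Y=1892506.5374, Z=-1493615.8771
→ Helmert⁻¹: X=-5907756.3965, Y=1892842.6845, Z=-1493287.1347
→ geod (Bowring, a=6378206.400): φ=-13.62314500°, λ=162.23456300°, h=3762.9550 m

φ=-13.623145°, λ=162.234563°, h=3762.955 m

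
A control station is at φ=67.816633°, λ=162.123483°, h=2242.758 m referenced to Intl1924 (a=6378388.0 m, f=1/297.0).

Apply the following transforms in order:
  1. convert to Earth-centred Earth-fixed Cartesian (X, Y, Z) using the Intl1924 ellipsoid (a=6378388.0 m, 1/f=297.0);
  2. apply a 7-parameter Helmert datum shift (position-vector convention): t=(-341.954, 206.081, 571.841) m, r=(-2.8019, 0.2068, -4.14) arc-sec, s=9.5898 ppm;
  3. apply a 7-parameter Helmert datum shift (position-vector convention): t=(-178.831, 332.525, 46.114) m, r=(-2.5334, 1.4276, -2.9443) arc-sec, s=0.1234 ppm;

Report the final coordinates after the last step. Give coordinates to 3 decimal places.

start: φ=67.816633°, λ=162.123483°, h=2242.758 m
→ ECEF (a=6378388.000, f=1/297.0): X=-2299469.1735, Y=741667.6739, Z=5885613.8030
→ Helmert 7p (PV): X=-2299812.3917, Y=742006.9720, Z=5886234.3164
→ Helmert 7p (PV): X=-2299940.1750, Y=742444.7133, Z=5886287.9607

X=-2299940.175 m, Y=742444.713 m, Z=5886287.961 m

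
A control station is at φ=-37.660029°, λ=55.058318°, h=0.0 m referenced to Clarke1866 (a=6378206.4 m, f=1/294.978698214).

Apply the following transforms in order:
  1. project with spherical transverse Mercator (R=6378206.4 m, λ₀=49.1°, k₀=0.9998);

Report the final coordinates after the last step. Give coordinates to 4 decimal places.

E=525222.5548 m, N=-4208221.8050 m

start: φ=-37.660029°, λ=55.058318°, h=0.000 m
→ tm (R=6378206.4, λ₀=49.1°): E=525222.5548, N=-4208221.8050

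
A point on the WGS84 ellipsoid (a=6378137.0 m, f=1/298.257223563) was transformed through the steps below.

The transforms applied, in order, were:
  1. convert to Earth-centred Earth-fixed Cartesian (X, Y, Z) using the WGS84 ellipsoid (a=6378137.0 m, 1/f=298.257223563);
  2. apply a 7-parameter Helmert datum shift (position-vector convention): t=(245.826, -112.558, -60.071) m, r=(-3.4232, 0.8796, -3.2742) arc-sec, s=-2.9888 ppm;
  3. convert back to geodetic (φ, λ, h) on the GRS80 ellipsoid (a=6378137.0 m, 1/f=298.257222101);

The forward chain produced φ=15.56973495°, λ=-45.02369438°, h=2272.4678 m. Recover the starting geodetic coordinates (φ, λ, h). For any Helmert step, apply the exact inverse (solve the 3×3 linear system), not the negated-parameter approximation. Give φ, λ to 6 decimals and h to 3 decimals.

φ=15.570369°, λ=-45.023898°, h=2063.482 m

start: φ=15.569735°, λ=-45.023694°, h=2272.468 m
→ ECEF (a=6378137.000, f=1/298.257222101): X=4345324.1192, Y=-4348919.5795, Z=1701521.8859
→ Helmert⁻¹: X=4345153.0553, Y=-4348779.2841, Z=1701533.3992
→ geod (Bowring, a=6378137.000): φ=15.57036900°, λ=-45.02389800°, h=2063.4820 m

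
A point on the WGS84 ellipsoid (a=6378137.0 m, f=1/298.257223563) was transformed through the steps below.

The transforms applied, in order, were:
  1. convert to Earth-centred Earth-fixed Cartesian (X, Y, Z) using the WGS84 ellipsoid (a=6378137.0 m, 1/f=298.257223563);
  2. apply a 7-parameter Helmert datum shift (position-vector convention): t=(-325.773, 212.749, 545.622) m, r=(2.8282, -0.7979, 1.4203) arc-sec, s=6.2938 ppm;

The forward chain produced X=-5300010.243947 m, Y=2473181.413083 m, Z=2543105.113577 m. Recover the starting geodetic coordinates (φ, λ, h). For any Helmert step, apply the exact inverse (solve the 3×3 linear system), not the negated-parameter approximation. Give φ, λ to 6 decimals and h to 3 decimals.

start: X=-5300010.2439, Y=2473181.4131, Z=2543105.1136 m
→ Helmert⁻¹: X=-5299624.2519, Y=2473024.4539, Z=2542530.0811
→ geod (Bowring, a=6378137.000): φ=23.63806000°, λ=154.98429200°, h=2292.2820 m

φ=23.638060°, λ=154.984292°, h=2292.282 m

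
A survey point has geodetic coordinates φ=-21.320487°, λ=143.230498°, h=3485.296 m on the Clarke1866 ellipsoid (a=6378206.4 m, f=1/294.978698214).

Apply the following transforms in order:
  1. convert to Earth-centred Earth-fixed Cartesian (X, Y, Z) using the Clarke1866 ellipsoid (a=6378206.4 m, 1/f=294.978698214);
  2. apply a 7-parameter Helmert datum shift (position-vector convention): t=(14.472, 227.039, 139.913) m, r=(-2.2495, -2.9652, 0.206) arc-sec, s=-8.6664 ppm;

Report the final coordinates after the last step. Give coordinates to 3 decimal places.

X=-4764237.824 m, Y=3560381.689 m, Z=-2305565.177 m

start: φ=-21.320487°, λ=143.230498°, h=3485.296 m
→ ECEF (a=6378206.400, f=1/294.978698214): X=-4764323.1749, Y=3560215.4066, Z=-2305617.7542
→ Helmert 7p (PV): X=-4764237.8244, Y=3560381.6887, Z=-2305565.1766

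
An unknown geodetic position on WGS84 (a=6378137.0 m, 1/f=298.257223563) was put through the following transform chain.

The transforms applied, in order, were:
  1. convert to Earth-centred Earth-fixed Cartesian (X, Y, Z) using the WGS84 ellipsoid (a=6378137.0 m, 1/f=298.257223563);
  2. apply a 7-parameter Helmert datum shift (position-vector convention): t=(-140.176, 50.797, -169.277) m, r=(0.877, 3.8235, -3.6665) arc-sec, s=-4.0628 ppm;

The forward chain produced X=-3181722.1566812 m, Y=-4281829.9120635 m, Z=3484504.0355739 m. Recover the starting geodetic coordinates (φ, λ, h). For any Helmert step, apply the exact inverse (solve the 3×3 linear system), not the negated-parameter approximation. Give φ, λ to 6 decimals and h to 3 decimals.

start: X=-3181722.1567, Y=-4281829.9121, Z=3484504.0356 m
→ Helmert⁻¹: X=-3181583.3868, Y=-4281939.8443, Z=3484646.6996
→ geod (Bowring, a=6378137.000): φ=33.32987500°, λ=-126.61322900°, h=113.4610 m

φ=33.329875°, λ=-126.613229°, h=113.461 m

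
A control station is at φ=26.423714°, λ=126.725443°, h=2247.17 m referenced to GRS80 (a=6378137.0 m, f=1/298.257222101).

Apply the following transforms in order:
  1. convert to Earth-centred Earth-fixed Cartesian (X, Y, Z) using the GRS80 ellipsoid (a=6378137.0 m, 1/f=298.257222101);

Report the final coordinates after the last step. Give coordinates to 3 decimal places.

start: φ=26.423714°, λ=126.725443°, h=2247.170 m
→ ECEF (a=6378137.000, f=1/298.257222101): X=-3419017.0612, Y=4582714.8334, Z=2822178.2844

X=-3419017.061 m, Y=4582714.833 m, Z=2822178.284 m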